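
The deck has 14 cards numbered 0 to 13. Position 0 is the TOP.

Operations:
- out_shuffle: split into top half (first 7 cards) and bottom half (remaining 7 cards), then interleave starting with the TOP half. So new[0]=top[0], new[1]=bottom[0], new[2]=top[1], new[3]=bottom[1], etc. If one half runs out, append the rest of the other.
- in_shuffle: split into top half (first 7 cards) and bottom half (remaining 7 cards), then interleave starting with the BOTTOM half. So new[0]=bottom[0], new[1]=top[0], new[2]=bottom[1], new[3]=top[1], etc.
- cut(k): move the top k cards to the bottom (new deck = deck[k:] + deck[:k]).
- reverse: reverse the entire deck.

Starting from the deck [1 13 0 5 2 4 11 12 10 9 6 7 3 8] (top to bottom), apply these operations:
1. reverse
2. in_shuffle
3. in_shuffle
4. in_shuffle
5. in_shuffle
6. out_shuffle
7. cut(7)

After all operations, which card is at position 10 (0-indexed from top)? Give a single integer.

Answer: 4

Derivation:
After op 1 (reverse): [8 3 7 6 9 10 12 11 4 2 5 0 13 1]
After op 2 (in_shuffle): [11 8 4 3 2 7 5 6 0 9 13 10 1 12]
After op 3 (in_shuffle): [6 11 0 8 9 4 13 3 10 2 1 7 12 5]
After op 4 (in_shuffle): [3 6 10 11 2 0 1 8 7 9 12 4 5 13]
After op 5 (in_shuffle): [8 3 7 6 9 10 12 11 4 2 5 0 13 1]
After op 6 (out_shuffle): [8 11 3 4 7 2 6 5 9 0 10 13 12 1]
After op 7 (cut(7)): [5 9 0 10 13 12 1 8 11 3 4 7 2 6]
Position 10: card 4.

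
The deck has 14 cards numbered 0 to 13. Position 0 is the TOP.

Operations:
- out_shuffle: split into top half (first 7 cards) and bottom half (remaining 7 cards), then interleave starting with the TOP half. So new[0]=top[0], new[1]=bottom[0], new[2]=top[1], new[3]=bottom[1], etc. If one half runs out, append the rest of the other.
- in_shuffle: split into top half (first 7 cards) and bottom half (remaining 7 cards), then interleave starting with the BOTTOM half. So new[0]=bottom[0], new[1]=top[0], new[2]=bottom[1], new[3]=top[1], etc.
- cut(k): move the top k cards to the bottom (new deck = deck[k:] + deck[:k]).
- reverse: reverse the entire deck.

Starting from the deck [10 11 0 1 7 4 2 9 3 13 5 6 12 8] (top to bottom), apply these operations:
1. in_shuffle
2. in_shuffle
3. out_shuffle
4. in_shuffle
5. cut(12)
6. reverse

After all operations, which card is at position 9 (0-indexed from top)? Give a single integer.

Answer: 7

Derivation:
After op 1 (in_shuffle): [9 10 3 11 13 0 5 1 6 7 12 4 8 2]
After op 2 (in_shuffle): [1 9 6 10 7 3 12 11 4 13 8 0 2 5]
After op 3 (out_shuffle): [1 11 9 4 6 13 10 8 7 0 3 2 12 5]
After op 4 (in_shuffle): [8 1 7 11 0 9 3 4 2 6 12 13 5 10]
After op 5 (cut(12)): [5 10 8 1 7 11 0 9 3 4 2 6 12 13]
After op 6 (reverse): [13 12 6 2 4 3 9 0 11 7 1 8 10 5]
Position 9: card 7.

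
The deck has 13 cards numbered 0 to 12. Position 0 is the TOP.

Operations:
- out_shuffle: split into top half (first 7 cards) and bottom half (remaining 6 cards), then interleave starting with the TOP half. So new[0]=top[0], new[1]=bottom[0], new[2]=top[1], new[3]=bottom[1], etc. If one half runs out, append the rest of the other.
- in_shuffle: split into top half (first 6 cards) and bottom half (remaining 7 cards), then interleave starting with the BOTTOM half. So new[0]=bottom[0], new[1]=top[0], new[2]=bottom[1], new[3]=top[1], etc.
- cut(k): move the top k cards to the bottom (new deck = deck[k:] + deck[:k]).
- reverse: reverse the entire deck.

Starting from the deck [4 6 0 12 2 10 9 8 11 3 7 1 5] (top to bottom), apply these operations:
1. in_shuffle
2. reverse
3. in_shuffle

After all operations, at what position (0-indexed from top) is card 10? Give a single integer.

After op 1 (in_shuffle): [9 4 8 6 11 0 3 12 7 2 1 10 5]
After op 2 (reverse): [5 10 1 2 7 12 3 0 11 6 8 4 9]
After op 3 (in_shuffle): [3 5 0 10 11 1 6 2 8 7 4 12 9]
Card 10 is at position 3.

Answer: 3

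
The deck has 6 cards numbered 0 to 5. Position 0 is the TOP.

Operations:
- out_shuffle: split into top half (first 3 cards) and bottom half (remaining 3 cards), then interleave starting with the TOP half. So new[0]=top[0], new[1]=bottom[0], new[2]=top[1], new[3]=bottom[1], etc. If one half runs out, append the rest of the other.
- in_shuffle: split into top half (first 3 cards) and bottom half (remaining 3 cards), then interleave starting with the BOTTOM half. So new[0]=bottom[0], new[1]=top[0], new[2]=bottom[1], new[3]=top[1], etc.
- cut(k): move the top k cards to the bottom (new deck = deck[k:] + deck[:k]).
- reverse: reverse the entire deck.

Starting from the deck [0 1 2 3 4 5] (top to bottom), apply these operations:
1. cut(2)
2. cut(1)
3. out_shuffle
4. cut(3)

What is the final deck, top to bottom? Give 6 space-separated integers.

Answer: 1 5 2 3 0 4

Derivation:
After op 1 (cut(2)): [2 3 4 5 0 1]
After op 2 (cut(1)): [3 4 5 0 1 2]
After op 3 (out_shuffle): [3 0 4 1 5 2]
After op 4 (cut(3)): [1 5 2 3 0 4]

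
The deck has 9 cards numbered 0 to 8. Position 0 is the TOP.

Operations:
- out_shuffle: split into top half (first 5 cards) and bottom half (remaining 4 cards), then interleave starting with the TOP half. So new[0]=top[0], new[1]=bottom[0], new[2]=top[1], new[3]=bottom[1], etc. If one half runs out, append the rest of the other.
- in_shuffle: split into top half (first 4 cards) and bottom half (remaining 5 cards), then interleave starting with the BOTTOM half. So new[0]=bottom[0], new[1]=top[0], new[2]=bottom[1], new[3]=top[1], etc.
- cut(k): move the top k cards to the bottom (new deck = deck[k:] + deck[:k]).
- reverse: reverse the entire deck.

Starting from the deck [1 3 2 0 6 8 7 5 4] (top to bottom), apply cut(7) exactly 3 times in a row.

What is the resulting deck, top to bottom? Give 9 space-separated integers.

Answer: 0 6 8 7 5 4 1 3 2

Derivation:
After op 1 (cut(7)): [5 4 1 3 2 0 6 8 7]
After op 2 (cut(7)): [8 7 5 4 1 3 2 0 6]
After op 3 (cut(7)): [0 6 8 7 5 4 1 3 2]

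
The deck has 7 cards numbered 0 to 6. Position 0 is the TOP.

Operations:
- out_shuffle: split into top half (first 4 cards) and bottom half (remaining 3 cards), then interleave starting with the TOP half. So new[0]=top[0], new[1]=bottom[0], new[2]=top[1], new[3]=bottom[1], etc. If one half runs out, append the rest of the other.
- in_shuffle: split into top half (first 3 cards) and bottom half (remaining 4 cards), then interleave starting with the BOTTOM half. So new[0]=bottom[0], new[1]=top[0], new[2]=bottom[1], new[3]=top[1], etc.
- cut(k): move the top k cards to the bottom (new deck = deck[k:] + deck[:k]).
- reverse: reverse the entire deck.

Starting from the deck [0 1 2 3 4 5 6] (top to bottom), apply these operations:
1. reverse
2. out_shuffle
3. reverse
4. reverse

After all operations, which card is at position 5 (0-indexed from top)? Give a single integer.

Answer: 0

Derivation:
After op 1 (reverse): [6 5 4 3 2 1 0]
After op 2 (out_shuffle): [6 2 5 1 4 0 3]
After op 3 (reverse): [3 0 4 1 5 2 6]
After op 4 (reverse): [6 2 5 1 4 0 3]
Position 5: card 0.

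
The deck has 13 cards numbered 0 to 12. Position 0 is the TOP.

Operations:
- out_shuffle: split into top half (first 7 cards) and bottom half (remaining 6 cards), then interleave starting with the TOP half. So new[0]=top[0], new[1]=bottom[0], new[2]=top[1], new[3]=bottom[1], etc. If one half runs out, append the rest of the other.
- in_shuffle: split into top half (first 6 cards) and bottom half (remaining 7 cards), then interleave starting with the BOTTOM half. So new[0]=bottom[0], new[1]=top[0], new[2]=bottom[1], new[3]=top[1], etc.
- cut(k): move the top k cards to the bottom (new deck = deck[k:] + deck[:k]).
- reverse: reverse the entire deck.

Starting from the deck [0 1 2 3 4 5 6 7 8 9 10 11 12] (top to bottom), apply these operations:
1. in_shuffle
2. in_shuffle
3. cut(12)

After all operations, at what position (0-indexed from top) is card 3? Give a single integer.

Answer: 3

Derivation:
After op 1 (in_shuffle): [6 0 7 1 8 2 9 3 10 4 11 5 12]
After op 2 (in_shuffle): [9 6 3 0 10 7 4 1 11 8 5 2 12]
After op 3 (cut(12)): [12 9 6 3 0 10 7 4 1 11 8 5 2]
Card 3 is at position 3.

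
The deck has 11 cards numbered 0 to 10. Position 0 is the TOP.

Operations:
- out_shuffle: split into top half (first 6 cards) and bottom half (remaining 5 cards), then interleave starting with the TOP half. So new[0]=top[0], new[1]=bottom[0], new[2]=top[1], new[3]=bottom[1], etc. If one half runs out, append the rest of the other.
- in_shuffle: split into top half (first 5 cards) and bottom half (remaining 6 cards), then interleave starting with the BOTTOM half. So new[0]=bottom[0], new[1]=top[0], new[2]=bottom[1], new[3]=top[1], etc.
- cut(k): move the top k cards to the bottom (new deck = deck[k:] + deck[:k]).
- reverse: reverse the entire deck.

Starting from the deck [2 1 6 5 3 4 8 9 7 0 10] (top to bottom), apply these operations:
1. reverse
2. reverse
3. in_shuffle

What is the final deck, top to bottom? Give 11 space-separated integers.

After op 1 (reverse): [10 0 7 9 8 4 3 5 6 1 2]
After op 2 (reverse): [2 1 6 5 3 4 8 9 7 0 10]
After op 3 (in_shuffle): [4 2 8 1 9 6 7 5 0 3 10]

Answer: 4 2 8 1 9 6 7 5 0 3 10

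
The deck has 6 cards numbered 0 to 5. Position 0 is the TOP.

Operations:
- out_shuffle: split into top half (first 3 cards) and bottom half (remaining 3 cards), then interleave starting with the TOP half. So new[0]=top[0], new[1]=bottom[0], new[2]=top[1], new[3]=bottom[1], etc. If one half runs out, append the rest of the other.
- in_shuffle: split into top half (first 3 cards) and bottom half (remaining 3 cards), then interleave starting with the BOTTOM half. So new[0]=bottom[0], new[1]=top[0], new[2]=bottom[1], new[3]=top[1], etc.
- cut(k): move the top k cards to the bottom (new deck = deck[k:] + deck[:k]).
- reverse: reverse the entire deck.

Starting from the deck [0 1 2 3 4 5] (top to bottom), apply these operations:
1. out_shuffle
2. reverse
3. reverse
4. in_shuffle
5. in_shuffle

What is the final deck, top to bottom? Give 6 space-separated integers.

After op 1 (out_shuffle): [0 3 1 4 2 5]
After op 2 (reverse): [5 2 4 1 3 0]
After op 3 (reverse): [0 3 1 4 2 5]
After op 4 (in_shuffle): [4 0 2 3 5 1]
After op 5 (in_shuffle): [3 4 5 0 1 2]

Answer: 3 4 5 0 1 2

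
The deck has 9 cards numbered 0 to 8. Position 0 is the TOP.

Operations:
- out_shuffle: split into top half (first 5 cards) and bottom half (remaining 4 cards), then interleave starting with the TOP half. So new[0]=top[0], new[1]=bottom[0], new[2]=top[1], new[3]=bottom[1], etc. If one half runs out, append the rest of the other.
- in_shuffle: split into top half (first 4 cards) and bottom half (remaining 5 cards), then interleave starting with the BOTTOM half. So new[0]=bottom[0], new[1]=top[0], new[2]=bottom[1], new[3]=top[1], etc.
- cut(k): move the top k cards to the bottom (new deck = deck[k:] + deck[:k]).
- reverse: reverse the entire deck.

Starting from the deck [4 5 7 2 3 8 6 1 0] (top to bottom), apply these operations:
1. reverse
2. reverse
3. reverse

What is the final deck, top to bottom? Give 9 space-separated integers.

Answer: 0 1 6 8 3 2 7 5 4

Derivation:
After op 1 (reverse): [0 1 6 8 3 2 7 5 4]
After op 2 (reverse): [4 5 7 2 3 8 6 1 0]
After op 3 (reverse): [0 1 6 8 3 2 7 5 4]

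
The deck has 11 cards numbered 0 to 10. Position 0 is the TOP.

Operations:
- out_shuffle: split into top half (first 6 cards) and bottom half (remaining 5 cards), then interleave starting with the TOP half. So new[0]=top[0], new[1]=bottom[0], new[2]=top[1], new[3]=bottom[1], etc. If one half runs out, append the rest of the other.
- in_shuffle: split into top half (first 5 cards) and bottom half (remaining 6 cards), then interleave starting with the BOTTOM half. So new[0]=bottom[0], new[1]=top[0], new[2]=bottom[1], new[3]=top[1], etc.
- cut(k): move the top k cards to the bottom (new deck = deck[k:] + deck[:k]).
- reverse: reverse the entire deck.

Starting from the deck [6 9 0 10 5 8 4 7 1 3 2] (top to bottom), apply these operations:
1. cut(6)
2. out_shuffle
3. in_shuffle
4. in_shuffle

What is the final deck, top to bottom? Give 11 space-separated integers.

Answer: 7 10 2 4 0 3 8 9 1 5 6

Derivation:
After op 1 (cut(6)): [4 7 1 3 2 6 9 0 10 5 8]
After op 2 (out_shuffle): [4 9 7 0 1 10 3 5 2 8 6]
After op 3 (in_shuffle): [10 4 3 9 5 7 2 0 8 1 6]
After op 4 (in_shuffle): [7 10 2 4 0 3 8 9 1 5 6]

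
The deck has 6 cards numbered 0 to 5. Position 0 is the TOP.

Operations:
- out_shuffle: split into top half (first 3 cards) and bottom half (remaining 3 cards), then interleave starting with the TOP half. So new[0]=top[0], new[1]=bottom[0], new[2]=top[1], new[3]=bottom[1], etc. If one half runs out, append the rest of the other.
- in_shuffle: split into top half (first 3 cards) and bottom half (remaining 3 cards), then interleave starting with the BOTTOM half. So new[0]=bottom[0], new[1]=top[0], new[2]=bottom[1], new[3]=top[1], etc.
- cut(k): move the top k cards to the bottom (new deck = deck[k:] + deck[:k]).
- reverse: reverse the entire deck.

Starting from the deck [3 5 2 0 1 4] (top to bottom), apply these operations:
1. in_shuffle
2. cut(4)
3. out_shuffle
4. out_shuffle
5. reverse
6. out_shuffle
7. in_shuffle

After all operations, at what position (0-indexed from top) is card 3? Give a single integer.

After op 1 (in_shuffle): [0 3 1 5 4 2]
After op 2 (cut(4)): [4 2 0 3 1 5]
After op 3 (out_shuffle): [4 3 2 1 0 5]
After op 4 (out_shuffle): [4 1 3 0 2 5]
After op 5 (reverse): [5 2 0 3 1 4]
After op 6 (out_shuffle): [5 3 2 1 0 4]
After op 7 (in_shuffle): [1 5 0 3 4 2]
Card 3 is at position 3.

Answer: 3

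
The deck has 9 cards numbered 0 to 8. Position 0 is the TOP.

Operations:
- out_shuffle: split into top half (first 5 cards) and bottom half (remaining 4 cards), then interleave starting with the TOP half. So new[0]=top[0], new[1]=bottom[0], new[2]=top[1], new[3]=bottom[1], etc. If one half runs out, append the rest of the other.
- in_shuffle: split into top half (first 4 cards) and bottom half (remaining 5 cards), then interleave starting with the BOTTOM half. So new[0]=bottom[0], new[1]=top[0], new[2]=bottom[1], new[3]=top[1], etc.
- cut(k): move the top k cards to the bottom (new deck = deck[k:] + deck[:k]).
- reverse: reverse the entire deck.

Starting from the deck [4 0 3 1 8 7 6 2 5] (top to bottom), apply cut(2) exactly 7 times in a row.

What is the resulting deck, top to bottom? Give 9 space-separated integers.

Answer: 7 6 2 5 4 0 3 1 8

Derivation:
After op 1 (cut(2)): [3 1 8 7 6 2 5 4 0]
After op 2 (cut(2)): [8 7 6 2 5 4 0 3 1]
After op 3 (cut(2)): [6 2 5 4 0 3 1 8 7]
After op 4 (cut(2)): [5 4 0 3 1 8 7 6 2]
After op 5 (cut(2)): [0 3 1 8 7 6 2 5 4]
After op 6 (cut(2)): [1 8 7 6 2 5 4 0 3]
After op 7 (cut(2)): [7 6 2 5 4 0 3 1 8]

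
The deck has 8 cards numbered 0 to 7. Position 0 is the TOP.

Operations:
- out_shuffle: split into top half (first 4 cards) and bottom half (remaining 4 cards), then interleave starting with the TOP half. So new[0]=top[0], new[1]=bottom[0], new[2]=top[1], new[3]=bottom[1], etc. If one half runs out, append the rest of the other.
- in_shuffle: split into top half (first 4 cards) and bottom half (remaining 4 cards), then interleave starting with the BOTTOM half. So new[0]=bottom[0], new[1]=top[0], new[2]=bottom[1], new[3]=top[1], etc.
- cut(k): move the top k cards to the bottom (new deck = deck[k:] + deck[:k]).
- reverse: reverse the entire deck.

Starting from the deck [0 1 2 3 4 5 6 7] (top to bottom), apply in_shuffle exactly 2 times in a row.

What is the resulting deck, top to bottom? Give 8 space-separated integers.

Answer: 6 4 2 0 7 5 3 1

Derivation:
After op 1 (in_shuffle): [4 0 5 1 6 2 7 3]
After op 2 (in_shuffle): [6 4 2 0 7 5 3 1]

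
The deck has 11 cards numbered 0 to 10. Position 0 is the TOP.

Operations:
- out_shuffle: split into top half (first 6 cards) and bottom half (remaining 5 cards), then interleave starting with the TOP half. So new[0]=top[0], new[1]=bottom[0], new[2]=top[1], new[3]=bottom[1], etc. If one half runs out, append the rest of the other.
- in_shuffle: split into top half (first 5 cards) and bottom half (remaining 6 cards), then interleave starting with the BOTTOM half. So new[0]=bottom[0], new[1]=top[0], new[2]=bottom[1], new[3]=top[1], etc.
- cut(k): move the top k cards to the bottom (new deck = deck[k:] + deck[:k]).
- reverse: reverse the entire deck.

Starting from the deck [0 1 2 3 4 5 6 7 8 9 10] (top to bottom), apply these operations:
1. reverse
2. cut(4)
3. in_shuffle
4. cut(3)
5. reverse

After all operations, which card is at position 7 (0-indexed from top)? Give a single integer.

After op 1 (reverse): [10 9 8 7 6 5 4 3 2 1 0]
After op 2 (cut(4)): [6 5 4 3 2 1 0 10 9 8 7]
After op 3 (in_shuffle): [1 6 0 5 10 4 9 3 8 2 7]
After op 4 (cut(3)): [5 10 4 9 3 8 2 7 1 6 0]
After op 5 (reverse): [0 6 1 7 2 8 3 9 4 10 5]
Position 7: card 9.

Answer: 9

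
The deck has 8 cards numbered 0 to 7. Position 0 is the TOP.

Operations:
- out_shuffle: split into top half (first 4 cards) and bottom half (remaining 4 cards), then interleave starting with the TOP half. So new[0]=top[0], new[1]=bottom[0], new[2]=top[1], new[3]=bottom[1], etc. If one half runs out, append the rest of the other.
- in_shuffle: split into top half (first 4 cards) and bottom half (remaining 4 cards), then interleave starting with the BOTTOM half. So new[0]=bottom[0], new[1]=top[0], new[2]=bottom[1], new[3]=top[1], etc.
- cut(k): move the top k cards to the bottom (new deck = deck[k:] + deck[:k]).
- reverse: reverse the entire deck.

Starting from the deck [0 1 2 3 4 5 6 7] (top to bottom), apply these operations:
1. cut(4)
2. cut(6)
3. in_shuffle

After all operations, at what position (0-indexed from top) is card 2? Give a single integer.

Answer: 1

Derivation:
After op 1 (cut(4)): [4 5 6 7 0 1 2 3]
After op 2 (cut(6)): [2 3 4 5 6 7 0 1]
After op 3 (in_shuffle): [6 2 7 3 0 4 1 5]
Card 2 is at position 1.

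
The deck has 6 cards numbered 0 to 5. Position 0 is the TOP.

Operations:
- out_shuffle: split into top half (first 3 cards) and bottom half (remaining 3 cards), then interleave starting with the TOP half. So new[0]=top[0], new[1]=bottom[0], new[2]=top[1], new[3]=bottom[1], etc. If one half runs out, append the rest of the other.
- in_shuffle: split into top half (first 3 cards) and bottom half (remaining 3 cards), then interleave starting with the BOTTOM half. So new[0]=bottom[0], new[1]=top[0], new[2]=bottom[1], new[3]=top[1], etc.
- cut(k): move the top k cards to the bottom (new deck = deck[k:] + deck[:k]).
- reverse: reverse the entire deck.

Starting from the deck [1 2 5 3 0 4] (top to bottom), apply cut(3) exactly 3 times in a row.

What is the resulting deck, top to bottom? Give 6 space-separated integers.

After op 1 (cut(3)): [3 0 4 1 2 5]
After op 2 (cut(3)): [1 2 5 3 0 4]
After op 3 (cut(3)): [3 0 4 1 2 5]

Answer: 3 0 4 1 2 5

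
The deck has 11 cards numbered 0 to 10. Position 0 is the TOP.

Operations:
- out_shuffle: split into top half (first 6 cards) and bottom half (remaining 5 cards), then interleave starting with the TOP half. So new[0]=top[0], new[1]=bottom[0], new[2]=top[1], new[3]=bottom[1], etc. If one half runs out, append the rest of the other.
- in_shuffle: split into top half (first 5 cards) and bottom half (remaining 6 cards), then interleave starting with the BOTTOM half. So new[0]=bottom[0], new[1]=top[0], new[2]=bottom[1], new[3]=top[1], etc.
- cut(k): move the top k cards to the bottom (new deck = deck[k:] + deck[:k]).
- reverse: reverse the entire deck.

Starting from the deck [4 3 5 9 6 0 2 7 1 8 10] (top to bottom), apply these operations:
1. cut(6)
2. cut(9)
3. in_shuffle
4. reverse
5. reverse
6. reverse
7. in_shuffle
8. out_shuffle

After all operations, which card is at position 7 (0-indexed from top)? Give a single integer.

After op 1 (cut(6)): [2 7 1 8 10 4 3 5 9 6 0]
After op 2 (cut(9)): [6 0 2 7 1 8 10 4 3 5 9]
After op 3 (in_shuffle): [8 6 10 0 4 2 3 7 5 1 9]
After op 4 (reverse): [9 1 5 7 3 2 4 0 10 6 8]
After op 5 (reverse): [8 6 10 0 4 2 3 7 5 1 9]
After op 6 (reverse): [9 1 5 7 3 2 4 0 10 6 8]
After op 7 (in_shuffle): [2 9 4 1 0 5 10 7 6 3 8]
After op 8 (out_shuffle): [2 10 9 7 4 6 1 3 0 8 5]
Position 7: card 3.

Answer: 3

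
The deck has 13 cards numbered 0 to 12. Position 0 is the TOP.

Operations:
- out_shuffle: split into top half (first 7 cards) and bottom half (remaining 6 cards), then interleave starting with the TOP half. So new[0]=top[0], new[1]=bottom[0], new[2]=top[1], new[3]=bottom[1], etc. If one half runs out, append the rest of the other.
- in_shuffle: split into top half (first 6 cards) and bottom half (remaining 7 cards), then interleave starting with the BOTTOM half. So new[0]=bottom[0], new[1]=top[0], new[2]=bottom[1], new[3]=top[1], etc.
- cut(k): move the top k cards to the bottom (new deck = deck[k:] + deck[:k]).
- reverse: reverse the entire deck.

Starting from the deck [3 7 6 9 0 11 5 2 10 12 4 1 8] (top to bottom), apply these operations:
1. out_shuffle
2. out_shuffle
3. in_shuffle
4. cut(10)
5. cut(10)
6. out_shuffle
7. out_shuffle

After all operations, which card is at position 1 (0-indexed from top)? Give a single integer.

Answer: 6

Derivation:
After op 1 (out_shuffle): [3 2 7 10 6 12 9 4 0 1 11 8 5]
After op 2 (out_shuffle): [3 4 2 0 7 1 10 11 6 8 12 5 9]
After op 3 (in_shuffle): [10 3 11 4 6 2 8 0 12 7 5 1 9]
After op 4 (cut(10)): [5 1 9 10 3 11 4 6 2 8 0 12 7]
After op 5 (cut(10)): [0 12 7 5 1 9 10 3 11 4 6 2 8]
After op 6 (out_shuffle): [0 3 12 11 7 4 5 6 1 2 9 8 10]
After op 7 (out_shuffle): [0 6 3 1 12 2 11 9 7 8 4 10 5]
Position 1: card 6.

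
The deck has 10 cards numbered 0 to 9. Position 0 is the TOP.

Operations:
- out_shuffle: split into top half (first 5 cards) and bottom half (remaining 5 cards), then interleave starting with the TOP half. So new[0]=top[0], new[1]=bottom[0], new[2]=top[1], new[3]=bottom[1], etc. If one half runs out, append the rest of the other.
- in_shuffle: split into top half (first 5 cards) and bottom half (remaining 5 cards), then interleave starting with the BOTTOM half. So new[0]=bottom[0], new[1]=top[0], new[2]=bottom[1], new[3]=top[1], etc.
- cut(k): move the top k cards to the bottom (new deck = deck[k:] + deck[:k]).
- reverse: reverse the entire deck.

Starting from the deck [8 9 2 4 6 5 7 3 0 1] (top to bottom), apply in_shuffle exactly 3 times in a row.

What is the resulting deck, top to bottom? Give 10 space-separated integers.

Answer: 7 2 1 5 9 0 6 8 3 4

Derivation:
After op 1 (in_shuffle): [5 8 7 9 3 2 0 4 1 6]
After op 2 (in_shuffle): [2 5 0 8 4 7 1 9 6 3]
After op 3 (in_shuffle): [7 2 1 5 9 0 6 8 3 4]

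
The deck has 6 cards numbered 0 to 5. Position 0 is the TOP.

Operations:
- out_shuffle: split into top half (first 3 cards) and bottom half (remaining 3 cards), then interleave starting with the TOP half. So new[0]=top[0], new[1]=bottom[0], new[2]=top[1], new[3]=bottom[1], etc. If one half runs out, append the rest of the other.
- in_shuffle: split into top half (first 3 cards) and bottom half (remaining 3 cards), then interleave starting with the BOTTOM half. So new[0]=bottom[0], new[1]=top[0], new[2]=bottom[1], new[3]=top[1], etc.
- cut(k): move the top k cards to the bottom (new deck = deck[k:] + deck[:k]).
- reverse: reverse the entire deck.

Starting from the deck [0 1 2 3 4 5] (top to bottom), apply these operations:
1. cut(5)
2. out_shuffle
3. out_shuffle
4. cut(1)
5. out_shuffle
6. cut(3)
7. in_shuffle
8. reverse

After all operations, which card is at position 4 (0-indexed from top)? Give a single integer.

Answer: 4

Derivation:
After op 1 (cut(5)): [5 0 1 2 3 4]
After op 2 (out_shuffle): [5 2 0 3 1 4]
After op 3 (out_shuffle): [5 3 2 1 0 4]
After op 4 (cut(1)): [3 2 1 0 4 5]
After op 5 (out_shuffle): [3 0 2 4 1 5]
After op 6 (cut(3)): [4 1 5 3 0 2]
After op 7 (in_shuffle): [3 4 0 1 2 5]
After op 8 (reverse): [5 2 1 0 4 3]
Position 4: card 4.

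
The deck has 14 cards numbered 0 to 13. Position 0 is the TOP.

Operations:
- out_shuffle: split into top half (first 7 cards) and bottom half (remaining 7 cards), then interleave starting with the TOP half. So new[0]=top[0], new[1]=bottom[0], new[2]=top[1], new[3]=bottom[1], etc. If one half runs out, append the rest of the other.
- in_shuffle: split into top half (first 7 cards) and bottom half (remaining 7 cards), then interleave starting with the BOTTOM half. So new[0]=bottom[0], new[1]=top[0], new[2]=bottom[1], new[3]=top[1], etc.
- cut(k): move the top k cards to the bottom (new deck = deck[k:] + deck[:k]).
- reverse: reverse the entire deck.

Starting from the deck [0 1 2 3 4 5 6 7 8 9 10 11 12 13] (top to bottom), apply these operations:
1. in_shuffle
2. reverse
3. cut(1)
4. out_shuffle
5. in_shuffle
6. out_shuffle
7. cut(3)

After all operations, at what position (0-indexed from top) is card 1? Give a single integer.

Answer: 6

Derivation:
After op 1 (in_shuffle): [7 0 8 1 9 2 10 3 11 4 12 5 13 6]
After op 2 (reverse): [6 13 5 12 4 11 3 10 2 9 1 8 0 7]
After op 3 (cut(1)): [13 5 12 4 11 3 10 2 9 1 8 0 7 6]
After op 4 (out_shuffle): [13 2 5 9 12 1 4 8 11 0 3 7 10 6]
After op 5 (in_shuffle): [8 13 11 2 0 5 3 9 7 12 10 1 6 4]
After op 6 (out_shuffle): [8 9 13 7 11 12 2 10 0 1 5 6 3 4]
After op 7 (cut(3)): [7 11 12 2 10 0 1 5 6 3 4 8 9 13]
Card 1 is at position 6.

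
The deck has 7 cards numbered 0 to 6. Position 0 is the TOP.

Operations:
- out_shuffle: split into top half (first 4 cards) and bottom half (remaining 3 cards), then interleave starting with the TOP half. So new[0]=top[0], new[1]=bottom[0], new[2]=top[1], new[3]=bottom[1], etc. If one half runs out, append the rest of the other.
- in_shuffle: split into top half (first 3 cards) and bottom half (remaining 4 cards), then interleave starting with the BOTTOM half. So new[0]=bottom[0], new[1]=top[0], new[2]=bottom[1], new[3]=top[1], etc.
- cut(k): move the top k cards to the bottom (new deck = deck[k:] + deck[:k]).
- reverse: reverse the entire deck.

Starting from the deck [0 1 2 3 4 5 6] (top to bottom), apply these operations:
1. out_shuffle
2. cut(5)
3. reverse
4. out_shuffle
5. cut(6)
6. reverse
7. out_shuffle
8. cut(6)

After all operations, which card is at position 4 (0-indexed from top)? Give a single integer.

After op 1 (out_shuffle): [0 4 1 5 2 6 3]
After op 2 (cut(5)): [6 3 0 4 1 5 2]
After op 3 (reverse): [2 5 1 4 0 3 6]
After op 4 (out_shuffle): [2 0 5 3 1 6 4]
After op 5 (cut(6)): [4 2 0 5 3 1 6]
After op 6 (reverse): [6 1 3 5 0 2 4]
After op 7 (out_shuffle): [6 0 1 2 3 4 5]
After op 8 (cut(6)): [5 6 0 1 2 3 4]
Position 4: card 2.

Answer: 2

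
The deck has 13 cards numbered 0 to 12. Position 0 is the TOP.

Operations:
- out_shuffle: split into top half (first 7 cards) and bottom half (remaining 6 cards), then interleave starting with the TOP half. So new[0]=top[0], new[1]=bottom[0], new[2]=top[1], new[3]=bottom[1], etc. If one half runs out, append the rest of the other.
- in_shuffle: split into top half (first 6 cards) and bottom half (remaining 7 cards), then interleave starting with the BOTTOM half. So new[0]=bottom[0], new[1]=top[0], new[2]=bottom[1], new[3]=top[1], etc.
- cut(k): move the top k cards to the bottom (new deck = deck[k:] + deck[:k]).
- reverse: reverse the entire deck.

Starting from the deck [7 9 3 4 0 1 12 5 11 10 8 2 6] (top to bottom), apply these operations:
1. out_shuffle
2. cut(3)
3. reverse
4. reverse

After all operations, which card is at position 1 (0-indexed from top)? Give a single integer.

After op 1 (out_shuffle): [7 5 9 11 3 10 4 8 0 2 1 6 12]
After op 2 (cut(3)): [11 3 10 4 8 0 2 1 6 12 7 5 9]
After op 3 (reverse): [9 5 7 12 6 1 2 0 8 4 10 3 11]
After op 4 (reverse): [11 3 10 4 8 0 2 1 6 12 7 5 9]
Position 1: card 3.

Answer: 3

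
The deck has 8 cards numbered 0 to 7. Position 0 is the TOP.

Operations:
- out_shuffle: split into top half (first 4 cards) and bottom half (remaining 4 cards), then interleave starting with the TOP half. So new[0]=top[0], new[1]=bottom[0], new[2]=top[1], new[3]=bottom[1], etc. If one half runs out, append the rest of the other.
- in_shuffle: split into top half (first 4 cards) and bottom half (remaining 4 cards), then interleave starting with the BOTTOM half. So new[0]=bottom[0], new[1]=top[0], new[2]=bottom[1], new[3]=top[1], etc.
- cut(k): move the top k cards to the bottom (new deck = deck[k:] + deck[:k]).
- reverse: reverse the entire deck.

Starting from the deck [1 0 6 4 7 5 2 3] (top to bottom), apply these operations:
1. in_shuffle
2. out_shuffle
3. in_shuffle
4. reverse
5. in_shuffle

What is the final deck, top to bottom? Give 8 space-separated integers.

After op 1 (in_shuffle): [7 1 5 0 2 6 3 4]
After op 2 (out_shuffle): [7 2 1 6 5 3 0 4]
After op 3 (in_shuffle): [5 7 3 2 0 1 4 6]
After op 4 (reverse): [6 4 1 0 2 3 7 5]
After op 5 (in_shuffle): [2 6 3 4 7 1 5 0]

Answer: 2 6 3 4 7 1 5 0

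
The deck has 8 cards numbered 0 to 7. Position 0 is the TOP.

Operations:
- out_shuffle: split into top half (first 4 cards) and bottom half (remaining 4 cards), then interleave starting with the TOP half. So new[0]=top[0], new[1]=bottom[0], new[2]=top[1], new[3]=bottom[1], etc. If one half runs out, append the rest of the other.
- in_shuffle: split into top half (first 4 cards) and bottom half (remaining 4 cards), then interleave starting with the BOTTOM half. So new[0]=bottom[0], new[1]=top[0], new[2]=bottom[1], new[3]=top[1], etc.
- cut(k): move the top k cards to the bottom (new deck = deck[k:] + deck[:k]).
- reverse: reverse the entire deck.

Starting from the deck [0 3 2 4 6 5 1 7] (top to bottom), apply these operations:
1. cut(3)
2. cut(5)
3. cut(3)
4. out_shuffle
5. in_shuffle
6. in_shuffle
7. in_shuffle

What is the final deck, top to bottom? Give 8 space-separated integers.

Answer: 2 1 3 5 0 6 7 4

Derivation:
After op 1 (cut(3)): [4 6 5 1 7 0 3 2]
After op 2 (cut(5)): [0 3 2 4 6 5 1 7]
After op 3 (cut(3)): [4 6 5 1 7 0 3 2]
After op 4 (out_shuffle): [4 7 6 0 5 3 1 2]
After op 5 (in_shuffle): [5 4 3 7 1 6 2 0]
After op 6 (in_shuffle): [1 5 6 4 2 3 0 7]
After op 7 (in_shuffle): [2 1 3 5 0 6 7 4]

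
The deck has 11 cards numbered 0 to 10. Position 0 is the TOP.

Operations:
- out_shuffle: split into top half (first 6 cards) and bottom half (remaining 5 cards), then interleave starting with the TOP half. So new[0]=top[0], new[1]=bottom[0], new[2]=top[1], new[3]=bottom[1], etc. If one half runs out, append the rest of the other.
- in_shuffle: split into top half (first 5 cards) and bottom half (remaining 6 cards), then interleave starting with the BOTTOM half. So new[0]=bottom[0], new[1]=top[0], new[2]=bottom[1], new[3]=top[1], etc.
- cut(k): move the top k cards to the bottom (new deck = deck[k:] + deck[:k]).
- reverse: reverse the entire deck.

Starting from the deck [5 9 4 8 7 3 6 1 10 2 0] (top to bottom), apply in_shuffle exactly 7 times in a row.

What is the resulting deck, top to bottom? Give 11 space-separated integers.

After op 1 (in_shuffle): [3 5 6 9 1 4 10 8 2 7 0]
After op 2 (in_shuffle): [4 3 10 5 8 6 2 9 7 1 0]
After op 3 (in_shuffle): [6 4 2 3 9 10 7 5 1 8 0]
After op 4 (in_shuffle): [10 6 7 4 5 2 1 3 8 9 0]
After op 5 (in_shuffle): [2 10 1 6 3 7 8 4 9 5 0]
After op 6 (in_shuffle): [7 2 8 10 4 1 9 6 5 3 0]
After op 7 (in_shuffle): [1 7 9 2 6 8 5 10 3 4 0]

Answer: 1 7 9 2 6 8 5 10 3 4 0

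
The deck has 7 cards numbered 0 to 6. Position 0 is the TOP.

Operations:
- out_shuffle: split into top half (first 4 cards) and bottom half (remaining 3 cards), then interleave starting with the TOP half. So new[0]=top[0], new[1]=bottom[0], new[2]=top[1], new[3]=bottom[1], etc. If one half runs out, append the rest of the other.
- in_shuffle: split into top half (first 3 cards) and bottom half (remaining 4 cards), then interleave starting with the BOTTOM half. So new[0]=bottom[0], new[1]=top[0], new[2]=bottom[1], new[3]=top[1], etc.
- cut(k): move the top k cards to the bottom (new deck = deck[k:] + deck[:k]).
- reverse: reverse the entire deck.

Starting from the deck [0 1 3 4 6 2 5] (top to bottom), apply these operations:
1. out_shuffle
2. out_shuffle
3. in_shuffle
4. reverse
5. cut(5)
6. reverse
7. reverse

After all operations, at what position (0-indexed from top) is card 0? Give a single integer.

After op 1 (out_shuffle): [0 6 1 2 3 5 4]
After op 2 (out_shuffle): [0 3 6 5 1 4 2]
After op 3 (in_shuffle): [5 0 1 3 4 6 2]
After op 4 (reverse): [2 6 4 3 1 0 5]
After op 5 (cut(5)): [0 5 2 6 4 3 1]
After op 6 (reverse): [1 3 4 6 2 5 0]
After op 7 (reverse): [0 5 2 6 4 3 1]
Card 0 is at position 0.

Answer: 0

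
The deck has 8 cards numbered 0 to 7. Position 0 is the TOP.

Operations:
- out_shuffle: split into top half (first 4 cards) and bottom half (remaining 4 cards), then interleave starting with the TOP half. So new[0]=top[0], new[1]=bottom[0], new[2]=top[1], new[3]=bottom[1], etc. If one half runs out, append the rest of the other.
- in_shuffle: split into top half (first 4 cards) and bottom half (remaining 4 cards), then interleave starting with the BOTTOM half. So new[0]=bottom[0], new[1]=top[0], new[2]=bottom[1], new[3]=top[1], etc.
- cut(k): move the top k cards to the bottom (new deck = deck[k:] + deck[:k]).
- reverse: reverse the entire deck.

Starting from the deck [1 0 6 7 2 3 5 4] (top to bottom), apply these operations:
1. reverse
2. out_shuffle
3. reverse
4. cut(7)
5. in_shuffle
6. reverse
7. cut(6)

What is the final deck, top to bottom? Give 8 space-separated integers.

After op 1 (reverse): [4 5 3 2 7 6 0 1]
After op 2 (out_shuffle): [4 7 5 6 3 0 2 1]
After op 3 (reverse): [1 2 0 3 6 5 7 4]
After op 4 (cut(7)): [4 1 2 0 3 6 5 7]
After op 5 (in_shuffle): [3 4 6 1 5 2 7 0]
After op 6 (reverse): [0 7 2 5 1 6 4 3]
After op 7 (cut(6)): [4 3 0 7 2 5 1 6]

Answer: 4 3 0 7 2 5 1 6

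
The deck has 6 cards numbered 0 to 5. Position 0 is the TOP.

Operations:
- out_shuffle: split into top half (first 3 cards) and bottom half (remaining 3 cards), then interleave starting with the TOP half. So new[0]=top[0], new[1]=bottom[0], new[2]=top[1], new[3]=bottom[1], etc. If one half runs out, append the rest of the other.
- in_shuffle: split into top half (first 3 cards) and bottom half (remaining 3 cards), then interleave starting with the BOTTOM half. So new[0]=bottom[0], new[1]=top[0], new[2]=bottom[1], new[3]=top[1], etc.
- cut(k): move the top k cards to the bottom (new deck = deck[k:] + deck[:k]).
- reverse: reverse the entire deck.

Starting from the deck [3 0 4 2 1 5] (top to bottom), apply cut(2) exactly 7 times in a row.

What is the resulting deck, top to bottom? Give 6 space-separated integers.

Answer: 4 2 1 5 3 0

Derivation:
After op 1 (cut(2)): [4 2 1 5 3 0]
After op 2 (cut(2)): [1 5 3 0 4 2]
After op 3 (cut(2)): [3 0 4 2 1 5]
After op 4 (cut(2)): [4 2 1 5 3 0]
After op 5 (cut(2)): [1 5 3 0 4 2]
After op 6 (cut(2)): [3 0 4 2 1 5]
After op 7 (cut(2)): [4 2 1 5 3 0]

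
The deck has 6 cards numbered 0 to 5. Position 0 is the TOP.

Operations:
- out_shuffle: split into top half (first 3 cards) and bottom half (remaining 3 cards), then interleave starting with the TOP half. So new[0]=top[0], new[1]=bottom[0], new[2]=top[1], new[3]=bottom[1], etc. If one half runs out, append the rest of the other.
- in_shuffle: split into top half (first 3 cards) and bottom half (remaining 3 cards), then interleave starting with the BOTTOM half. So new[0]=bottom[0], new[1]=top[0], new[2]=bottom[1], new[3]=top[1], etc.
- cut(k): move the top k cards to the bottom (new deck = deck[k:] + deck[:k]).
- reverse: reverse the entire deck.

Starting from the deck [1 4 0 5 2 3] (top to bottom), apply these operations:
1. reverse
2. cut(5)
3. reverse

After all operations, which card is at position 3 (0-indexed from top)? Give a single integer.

After op 1 (reverse): [3 2 5 0 4 1]
After op 2 (cut(5)): [1 3 2 5 0 4]
After op 3 (reverse): [4 0 5 2 3 1]
Position 3: card 2.

Answer: 2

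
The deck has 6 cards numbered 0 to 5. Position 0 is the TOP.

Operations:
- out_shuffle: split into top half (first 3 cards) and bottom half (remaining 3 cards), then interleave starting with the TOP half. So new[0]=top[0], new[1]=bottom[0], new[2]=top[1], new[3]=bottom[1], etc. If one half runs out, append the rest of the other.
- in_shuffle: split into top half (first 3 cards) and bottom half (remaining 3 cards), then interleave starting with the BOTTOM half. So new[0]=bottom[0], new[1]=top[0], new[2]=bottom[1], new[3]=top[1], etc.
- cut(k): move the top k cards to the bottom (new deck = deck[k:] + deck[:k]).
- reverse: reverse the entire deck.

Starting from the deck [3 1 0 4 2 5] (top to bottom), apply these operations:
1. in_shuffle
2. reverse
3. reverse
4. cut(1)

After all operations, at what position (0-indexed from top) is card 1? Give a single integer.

After op 1 (in_shuffle): [4 3 2 1 5 0]
After op 2 (reverse): [0 5 1 2 3 4]
After op 3 (reverse): [4 3 2 1 5 0]
After op 4 (cut(1)): [3 2 1 5 0 4]
Card 1 is at position 2.

Answer: 2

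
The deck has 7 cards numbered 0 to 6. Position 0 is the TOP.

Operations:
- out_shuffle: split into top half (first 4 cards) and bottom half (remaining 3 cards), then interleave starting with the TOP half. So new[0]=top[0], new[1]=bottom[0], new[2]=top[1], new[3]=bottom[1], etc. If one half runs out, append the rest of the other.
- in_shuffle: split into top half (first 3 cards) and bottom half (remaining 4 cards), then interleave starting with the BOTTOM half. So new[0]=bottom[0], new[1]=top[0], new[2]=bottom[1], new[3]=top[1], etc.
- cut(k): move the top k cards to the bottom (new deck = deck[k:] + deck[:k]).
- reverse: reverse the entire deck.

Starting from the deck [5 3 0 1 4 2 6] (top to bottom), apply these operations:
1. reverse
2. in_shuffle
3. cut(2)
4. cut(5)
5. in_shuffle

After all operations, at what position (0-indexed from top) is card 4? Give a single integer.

After op 1 (reverse): [6 2 4 1 0 3 5]
After op 2 (in_shuffle): [1 6 0 2 3 4 5]
After op 3 (cut(2)): [0 2 3 4 5 1 6]
After op 4 (cut(5)): [1 6 0 2 3 4 5]
After op 5 (in_shuffle): [2 1 3 6 4 0 5]
Card 4 is at position 4.

Answer: 4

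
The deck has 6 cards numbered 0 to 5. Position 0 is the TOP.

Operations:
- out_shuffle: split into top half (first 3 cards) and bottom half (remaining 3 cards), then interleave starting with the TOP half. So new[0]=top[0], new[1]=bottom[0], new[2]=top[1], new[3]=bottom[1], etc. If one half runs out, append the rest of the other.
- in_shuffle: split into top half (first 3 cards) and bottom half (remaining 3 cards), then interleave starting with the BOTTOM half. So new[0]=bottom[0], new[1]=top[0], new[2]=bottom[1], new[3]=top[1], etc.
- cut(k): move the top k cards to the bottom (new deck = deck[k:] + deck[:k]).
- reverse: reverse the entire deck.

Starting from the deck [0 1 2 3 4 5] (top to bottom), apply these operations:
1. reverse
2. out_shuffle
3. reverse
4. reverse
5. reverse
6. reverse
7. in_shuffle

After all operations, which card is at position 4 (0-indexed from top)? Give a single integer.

Answer: 0

Derivation:
After op 1 (reverse): [5 4 3 2 1 0]
After op 2 (out_shuffle): [5 2 4 1 3 0]
After op 3 (reverse): [0 3 1 4 2 5]
After op 4 (reverse): [5 2 4 1 3 0]
After op 5 (reverse): [0 3 1 4 2 5]
After op 6 (reverse): [5 2 4 1 3 0]
After op 7 (in_shuffle): [1 5 3 2 0 4]
Position 4: card 0.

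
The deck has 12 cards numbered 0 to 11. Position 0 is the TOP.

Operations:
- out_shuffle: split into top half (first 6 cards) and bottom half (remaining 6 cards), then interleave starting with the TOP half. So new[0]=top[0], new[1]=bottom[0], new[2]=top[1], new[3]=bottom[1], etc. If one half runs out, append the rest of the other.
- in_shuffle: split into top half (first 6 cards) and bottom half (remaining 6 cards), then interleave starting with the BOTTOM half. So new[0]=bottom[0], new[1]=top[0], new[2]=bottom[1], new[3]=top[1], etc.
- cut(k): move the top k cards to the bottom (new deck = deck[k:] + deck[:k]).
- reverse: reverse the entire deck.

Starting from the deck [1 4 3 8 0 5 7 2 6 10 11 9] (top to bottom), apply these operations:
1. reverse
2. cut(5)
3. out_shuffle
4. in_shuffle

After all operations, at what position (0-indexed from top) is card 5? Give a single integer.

After op 1 (reverse): [9 11 10 6 2 7 5 0 8 3 4 1]
After op 2 (cut(5)): [7 5 0 8 3 4 1 9 11 10 6 2]
After op 3 (out_shuffle): [7 1 5 9 0 11 8 10 3 6 4 2]
After op 4 (in_shuffle): [8 7 10 1 3 5 6 9 4 0 2 11]
Card 5 is at position 5.

Answer: 5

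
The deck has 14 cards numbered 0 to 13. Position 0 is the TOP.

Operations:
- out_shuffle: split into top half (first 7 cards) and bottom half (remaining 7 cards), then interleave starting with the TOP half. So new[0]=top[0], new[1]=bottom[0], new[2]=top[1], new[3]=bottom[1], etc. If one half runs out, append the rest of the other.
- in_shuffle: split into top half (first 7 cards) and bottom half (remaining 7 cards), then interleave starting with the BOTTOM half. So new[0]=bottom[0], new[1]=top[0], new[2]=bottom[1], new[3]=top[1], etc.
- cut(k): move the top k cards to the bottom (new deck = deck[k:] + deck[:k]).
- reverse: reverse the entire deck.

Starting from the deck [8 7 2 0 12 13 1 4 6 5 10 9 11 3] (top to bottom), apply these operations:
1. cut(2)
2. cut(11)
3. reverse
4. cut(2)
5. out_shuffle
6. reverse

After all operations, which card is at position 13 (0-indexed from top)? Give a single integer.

After op 1 (cut(2)): [2 0 12 13 1 4 6 5 10 9 11 3 8 7]
After op 2 (cut(11)): [3 8 7 2 0 12 13 1 4 6 5 10 9 11]
After op 3 (reverse): [11 9 10 5 6 4 1 13 12 0 2 7 8 3]
After op 4 (cut(2)): [10 5 6 4 1 13 12 0 2 7 8 3 11 9]
After op 5 (out_shuffle): [10 0 5 2 6 7 4 8 1 3 13 11 12 9]
After op 6 (reverse): [9 12 11 13 3 1 8 4 7 6 2 5 0 10]
Position 13: card 10.

Answer: 10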